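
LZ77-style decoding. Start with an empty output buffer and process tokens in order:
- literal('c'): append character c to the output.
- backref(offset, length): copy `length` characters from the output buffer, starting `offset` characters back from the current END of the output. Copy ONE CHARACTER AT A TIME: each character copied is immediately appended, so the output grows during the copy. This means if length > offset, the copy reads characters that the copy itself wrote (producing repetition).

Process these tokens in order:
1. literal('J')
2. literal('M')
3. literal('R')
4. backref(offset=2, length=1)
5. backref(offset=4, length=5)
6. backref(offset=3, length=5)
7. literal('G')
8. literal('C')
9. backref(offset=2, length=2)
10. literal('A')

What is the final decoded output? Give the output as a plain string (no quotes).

Answer: JMRMJMRMJRMJRMGCGCA

Derivation:
Token 1: literal('J'). Output: "J"
Token 2: literal('M'). Output: "JM"
Token 3: literal('R'). Output: "JMR"
Token 4: backref(off=2, len=1). Copied 'M' from pos 1. Output: "JMRM"
Token 5: backref(off=4, len=5) (overlapping!). Copied 'JMRMJ' from pos 0. Output: "JMRMJMRMJ"
Token 6: backref(off=3, len=5) (overlapping!). Copied 'RMJRM' from pos 6. Output: "JMRMJMRMJRMJRM"
Token 7: literal('G'). Output: "JMRMJMRMJRMJRMG"
Token 8: literal('C'). Output: "JMRMJMRMJRMJRMGC"
Token 9: backref(off=2, len=2). Copied 'GC' from pos 14. Output: "JMRMJMRMJRMJRMGCGC"
Token 10: literal('A'). Output: "JMRMJMRMJRMJRMGCGCA"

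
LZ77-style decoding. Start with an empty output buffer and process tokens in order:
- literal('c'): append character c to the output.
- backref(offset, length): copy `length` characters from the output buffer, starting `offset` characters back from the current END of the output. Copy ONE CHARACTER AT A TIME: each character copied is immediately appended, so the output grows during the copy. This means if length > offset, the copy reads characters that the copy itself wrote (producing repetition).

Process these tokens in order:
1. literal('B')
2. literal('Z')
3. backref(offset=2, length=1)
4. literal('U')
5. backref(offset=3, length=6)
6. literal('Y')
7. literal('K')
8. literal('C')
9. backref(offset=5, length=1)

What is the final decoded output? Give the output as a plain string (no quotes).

Token 1: literal('B'). Output: "B"
Token 2: literal('Z'). Output: "BZ"
Token 3: backref(off=2, len=1). Copied 'B' from pos 0. Output: "BZB"
Token 4: literal('U'). Output: "BZBU"
Token 5: backref(off=3, len=6) (overlapping!). Copied 'ZBUZBU' from pos 1. Output: "BZBUZBUZBU"
Token 6: literal('Y'). Output: "BZBUZBUZBUY"
Token 7: literal('K'). Output: "BZBUZBUZBUYK"
Token 8: literal('C'). Output: "BZBUZBUZBUYKC"
Token 9: backref(off=5, len=1). Copied 'B' from pos 8. Output: "BZBUZBUZBUYKCB"

Answer: BZBUZBUZBUYKCB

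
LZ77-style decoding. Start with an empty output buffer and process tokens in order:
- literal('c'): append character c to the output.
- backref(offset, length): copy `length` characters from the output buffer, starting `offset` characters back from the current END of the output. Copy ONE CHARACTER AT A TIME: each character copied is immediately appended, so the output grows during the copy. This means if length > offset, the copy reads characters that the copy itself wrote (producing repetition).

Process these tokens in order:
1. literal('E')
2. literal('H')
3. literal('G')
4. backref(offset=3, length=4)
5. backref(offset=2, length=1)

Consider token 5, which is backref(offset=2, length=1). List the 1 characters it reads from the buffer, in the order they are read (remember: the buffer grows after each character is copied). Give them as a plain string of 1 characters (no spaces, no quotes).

Token 1: literal('E'). Output: "E"
Token 2: literal('H'). Output: "EH"
Token 3: literal('G'). Output: "EHG"
Token 4: backref(off=3, len=4) (overlapping!). Copied 'EHGE' from pos 0. Output: "EHGEHGE"
Token 5: backref(off=2, len=1). Buffer before: "EHGEHGE" (len 7)
  byte 1: read out[5]='G', append. Buffer now: "EHGEHGEG"

Answer: G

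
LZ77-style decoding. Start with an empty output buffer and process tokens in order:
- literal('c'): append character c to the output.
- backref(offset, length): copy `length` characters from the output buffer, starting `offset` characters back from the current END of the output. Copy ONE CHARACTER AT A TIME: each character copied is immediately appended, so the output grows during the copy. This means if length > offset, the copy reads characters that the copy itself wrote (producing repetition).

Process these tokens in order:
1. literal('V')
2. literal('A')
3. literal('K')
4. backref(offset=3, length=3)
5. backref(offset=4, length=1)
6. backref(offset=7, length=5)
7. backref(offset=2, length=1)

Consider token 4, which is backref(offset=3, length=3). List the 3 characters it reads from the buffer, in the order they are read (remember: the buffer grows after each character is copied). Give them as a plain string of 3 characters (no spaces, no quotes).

Answer: VAK

Derivation:
Token 1: literal('V'). Output: "V"
Token 2: literal('A'). Output: "VA"
Token 3: literal('K'). Output: "VAK"
Token 4: backref(off=3, len=3). Buffer before: "VAK" (len 3)
  byte 1: read out[0]='V', append. Buffer now: "VAKV"
  byte 2: read out[1]='A', append. Buffer now: "VAKVA"
  byte 3: read out[2]='K', append. Buffer now: "VAKVAK"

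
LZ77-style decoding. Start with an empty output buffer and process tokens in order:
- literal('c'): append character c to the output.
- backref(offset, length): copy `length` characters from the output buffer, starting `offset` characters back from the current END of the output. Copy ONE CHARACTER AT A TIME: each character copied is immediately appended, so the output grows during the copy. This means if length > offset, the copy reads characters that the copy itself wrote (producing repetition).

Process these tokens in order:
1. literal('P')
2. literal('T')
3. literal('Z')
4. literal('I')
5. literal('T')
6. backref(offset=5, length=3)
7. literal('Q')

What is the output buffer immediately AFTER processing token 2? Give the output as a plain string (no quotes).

Token 1: literal('P'). Output: "P"
Token 2: literal('T'). Output: "PT"

Answer: PT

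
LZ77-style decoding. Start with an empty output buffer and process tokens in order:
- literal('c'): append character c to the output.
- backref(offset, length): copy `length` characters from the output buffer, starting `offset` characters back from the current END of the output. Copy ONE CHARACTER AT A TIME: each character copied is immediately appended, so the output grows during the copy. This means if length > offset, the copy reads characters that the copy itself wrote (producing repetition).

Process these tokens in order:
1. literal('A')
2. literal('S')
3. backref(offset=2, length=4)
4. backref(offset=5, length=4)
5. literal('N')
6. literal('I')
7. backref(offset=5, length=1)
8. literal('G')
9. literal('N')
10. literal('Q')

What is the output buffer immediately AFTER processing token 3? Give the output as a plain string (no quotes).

Answer: ASASAS

Derivation:
Token 1: literal('A'). Output: "A"
Token 2: literal('S'). Output: "AS"
Token 3: backref(off=2, len=4) (overlapping!). Copied 'ASAS' from pos 0. Output: "ASASAS"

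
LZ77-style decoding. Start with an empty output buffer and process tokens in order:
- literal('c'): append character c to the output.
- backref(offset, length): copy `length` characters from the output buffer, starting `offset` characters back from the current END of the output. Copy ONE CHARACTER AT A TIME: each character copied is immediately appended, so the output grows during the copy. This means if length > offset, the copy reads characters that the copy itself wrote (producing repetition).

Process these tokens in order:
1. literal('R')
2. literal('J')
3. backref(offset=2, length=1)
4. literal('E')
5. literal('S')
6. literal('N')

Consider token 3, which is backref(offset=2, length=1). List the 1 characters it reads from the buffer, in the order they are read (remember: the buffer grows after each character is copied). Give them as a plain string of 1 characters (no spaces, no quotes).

Answer: R

Derivation:
Token 1: literal('R'). Output: "R"
Token 2: literal('J'). Output: "RJ"
Token 3: backref(off=2, len=1). Buffer before: "RJ" (len 2)
  byte 1: read out[0]='R', append. Buffer now: "RJR"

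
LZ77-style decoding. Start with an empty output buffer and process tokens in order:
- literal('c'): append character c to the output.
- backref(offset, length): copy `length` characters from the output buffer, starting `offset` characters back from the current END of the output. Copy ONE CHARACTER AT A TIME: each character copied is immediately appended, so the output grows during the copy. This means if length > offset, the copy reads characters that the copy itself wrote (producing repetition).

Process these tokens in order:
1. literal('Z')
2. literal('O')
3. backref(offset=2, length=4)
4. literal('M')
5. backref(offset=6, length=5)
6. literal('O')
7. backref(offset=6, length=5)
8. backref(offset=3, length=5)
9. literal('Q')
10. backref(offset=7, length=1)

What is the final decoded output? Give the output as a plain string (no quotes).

Token 1: literal('Z'). Output: "Z"
Token 2: literal('O'). Output: "ZO"
Token 3: backref(off=2, len=4) (overlapping!). Copied 'ZOZO' from pos 0. Output: "ZOZOZO"
Token 4: literal('M'). Output: "ZOZOZOM"
Token 5: backref(off=6, len=5). Copied 'OZOZO' from pos 1. Output: "ZOZOZOMOZOZO"
Token 6: literal('O'). Output: "ZOZOZOMOZOZOO"
Token 7: backref(off=6, len=5). Copied 'OZOZO' from pos 7. Output: "ZOZOZOMOZOZOOOZOZO"
Token 8: backref(off=3, len=5) (overlapping!). Copied 'OZOOZ' from pos 15. Output: "ZOZOZOMOZOZOOOZOZOOZOOZ"
Token 9: literal('Q'). Output: "ZOZOZOMOZOZOOOZOZOOZOOZQ"
Token 10: backref(off=7, len=1). Copied 'O' from pos 17. Output: "ZOZOZOMOZOZOOOZOZOOZOOZQO"

Answer: ZOZOZOMOZOZOOOZOZOOZOOZQO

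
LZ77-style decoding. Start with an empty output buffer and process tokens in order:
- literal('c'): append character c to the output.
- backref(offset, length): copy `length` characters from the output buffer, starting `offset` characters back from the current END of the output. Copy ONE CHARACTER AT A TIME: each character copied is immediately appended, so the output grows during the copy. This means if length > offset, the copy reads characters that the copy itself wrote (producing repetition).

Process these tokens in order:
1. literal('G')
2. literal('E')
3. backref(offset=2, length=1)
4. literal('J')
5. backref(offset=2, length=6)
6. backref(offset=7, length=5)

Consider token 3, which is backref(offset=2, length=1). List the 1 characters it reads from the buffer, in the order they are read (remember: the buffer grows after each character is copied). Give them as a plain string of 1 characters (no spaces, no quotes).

Token 1: literal('G'). Output: "G"
Token 2: literal('E'). Output: "GE"
Token 3: backref(off=2, len=1). Buffer before: "GE" (len 2)
  byte 1: read out[0]='G', append. Buffer now: "GEG"

Answer: G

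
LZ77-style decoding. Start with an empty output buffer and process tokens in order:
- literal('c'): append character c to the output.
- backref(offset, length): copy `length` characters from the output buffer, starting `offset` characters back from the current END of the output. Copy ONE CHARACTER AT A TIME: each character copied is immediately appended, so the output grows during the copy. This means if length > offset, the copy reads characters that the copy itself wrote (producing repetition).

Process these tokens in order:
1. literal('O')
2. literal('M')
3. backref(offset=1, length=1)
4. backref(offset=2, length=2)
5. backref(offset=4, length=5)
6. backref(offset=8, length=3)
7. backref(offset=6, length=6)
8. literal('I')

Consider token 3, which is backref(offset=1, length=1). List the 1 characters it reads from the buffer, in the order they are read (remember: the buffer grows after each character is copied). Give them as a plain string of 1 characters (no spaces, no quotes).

Answer: M

Derivation:
Token 1: literal('O'). Output: "O"
Token 2: literal('M'). Output: "OM"
Token 3: backref(off=1, len=1). Buffer before: "OM" (len 2)
  byte 1: read out[1]='M', append. Buffer now: "OMM"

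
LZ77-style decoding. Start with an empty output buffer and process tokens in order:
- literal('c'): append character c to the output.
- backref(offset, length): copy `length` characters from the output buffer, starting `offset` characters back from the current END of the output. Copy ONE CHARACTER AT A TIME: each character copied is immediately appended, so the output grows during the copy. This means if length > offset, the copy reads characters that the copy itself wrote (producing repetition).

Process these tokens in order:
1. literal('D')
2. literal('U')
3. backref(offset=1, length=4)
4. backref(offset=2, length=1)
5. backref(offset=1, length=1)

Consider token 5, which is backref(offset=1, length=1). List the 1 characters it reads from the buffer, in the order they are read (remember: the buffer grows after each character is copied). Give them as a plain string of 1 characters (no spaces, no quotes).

Answer: U

Derivation:
Token 1: literal('D'). Output: "D"
Token 2: literal('U'). Output: "DU"
Token 3: backref(off=1, len=4) (overlapping!). Copied 'UUUU' from pos 1. Output: "DUUUUU"
Token 4: backref(off=2, len=1). Copied 'U' from pos 4. Output: "DUUUUUU"
Token 5: backref(off=1, len=1). Buffer before: "DUUUUUU" (len 7)
  byte 1: read out[6]='U', append. Buffer now: "DUUUUUUU"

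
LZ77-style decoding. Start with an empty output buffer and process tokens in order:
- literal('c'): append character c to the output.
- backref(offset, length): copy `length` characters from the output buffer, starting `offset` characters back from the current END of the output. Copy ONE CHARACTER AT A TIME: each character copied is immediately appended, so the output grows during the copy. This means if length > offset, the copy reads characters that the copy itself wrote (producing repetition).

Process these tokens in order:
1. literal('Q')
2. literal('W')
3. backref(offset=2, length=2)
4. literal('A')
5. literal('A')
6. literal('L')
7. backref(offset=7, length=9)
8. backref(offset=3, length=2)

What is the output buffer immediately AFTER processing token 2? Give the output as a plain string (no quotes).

Token 1: literal('Q'). Output: "Q"
Token 2: literal('W'). Output: "QW"

Answer: QW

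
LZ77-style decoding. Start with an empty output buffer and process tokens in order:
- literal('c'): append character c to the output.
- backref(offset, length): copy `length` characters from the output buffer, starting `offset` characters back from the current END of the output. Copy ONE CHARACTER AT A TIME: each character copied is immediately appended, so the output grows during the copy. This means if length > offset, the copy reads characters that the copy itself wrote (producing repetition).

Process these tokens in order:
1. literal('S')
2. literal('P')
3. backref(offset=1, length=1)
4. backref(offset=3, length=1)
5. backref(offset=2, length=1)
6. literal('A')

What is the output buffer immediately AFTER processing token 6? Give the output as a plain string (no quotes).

Token 1: literal('S'). Output: "S"
Token 2: literal('P'). Output: "SP"
Token 3: backref(off=1, len=1). Copied 'P' from pos 1. Output: "SPP"
Token 4: backref(off=3, len=1). Copied 'S' from pos 0. Output: "SPPS"
Token 5: backref(off=2, len=1). Copied 'P' from pos 2. Output: "SPPSP"
Token 6: literal('A'). Output: "SPPSPA"

Answer: SPPSPA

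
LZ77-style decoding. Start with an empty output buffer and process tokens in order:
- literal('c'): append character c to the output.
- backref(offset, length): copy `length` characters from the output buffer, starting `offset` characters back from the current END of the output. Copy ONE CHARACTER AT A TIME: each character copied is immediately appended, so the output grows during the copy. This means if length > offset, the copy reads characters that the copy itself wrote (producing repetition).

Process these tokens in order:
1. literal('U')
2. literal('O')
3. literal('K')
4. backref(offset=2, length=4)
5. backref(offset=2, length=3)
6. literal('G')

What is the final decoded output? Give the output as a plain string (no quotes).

Token 1: literal('U'). Output: "U"
Token 2: literal('O'). Output: "UO"
Token 3: literal('K'). Output: "UOK"
Token 4: backref(off=2, len=4) (overlapping!). Copied 'OKOK' from pos 1. Output: "UOKOKOK"
Token 5: backref(off=2, len=3) (overlapping!). Copied 'OKO' from pos 5. Output: "UOKOKOKOKO"
Token 6: literal('G'). Output: "UOKOKOKOKOG"

Answer: UOKOKOKOKOG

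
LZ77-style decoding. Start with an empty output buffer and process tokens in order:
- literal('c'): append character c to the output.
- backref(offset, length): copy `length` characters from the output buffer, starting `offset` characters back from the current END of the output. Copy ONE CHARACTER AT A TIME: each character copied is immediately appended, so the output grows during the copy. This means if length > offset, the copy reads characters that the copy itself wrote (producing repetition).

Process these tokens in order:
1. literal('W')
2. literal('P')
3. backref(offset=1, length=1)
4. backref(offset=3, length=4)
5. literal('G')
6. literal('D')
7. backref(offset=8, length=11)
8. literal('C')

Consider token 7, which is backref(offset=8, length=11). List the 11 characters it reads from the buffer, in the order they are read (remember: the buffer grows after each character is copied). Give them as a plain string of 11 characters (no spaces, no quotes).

Answer: PPWPPWGDPPW

Derivation:
Token 1: literal('W'). Output: "W"
Token 2: literal('P'). Output: "WP"
Token 3: backref(off=1, len=1). Copied 'P' from pos 1. Output: "WPP"
Token 4: backref(off=3, len=4) (overlapping!). Copied 'WPPW' from pos 0. Output: "WPPWPPW"
Token 5: literal('G'). Output: "WPPWPPWG"
Token 6: literal('D'). Output: "WPPWPPWGD"
Token 7: backref(off=8, len=11). Buffer before: "WPPWPPWGD" (len 9)
  byte 1: read out[1]='P', append. Buffer now: "WPPWPPWGDP"
  byte 2: read out[2]='P', append. Buffer now: "WPPWPPWGDPP"
  byte 3: read out[3]='W', append. Buffer now: "WPPWPPWGDPPW"
  byte 4: read out[4]='P', append. Buffer now: "WPPWPPWGDPPWP"
  byte 5: read out[5]='P', append. Buffer now: "WPPWPPWGDPPWPP"
  byte 6: read out[6]='W', append. Buffer now: "WPPWPPWGDPPWPPW"
  byte 7: read out[7]='G', append. Buffer now: "WPPWPPWGDPPWPPWG"
  byte 8: read out[8]='D', append. Buffer now: "WPPWPPWGDPPWPPWGD"
  byte 9: read out[9]='P', append. Buffer now: "WPPWPPWGDPPWPPWGDP"
  byte 10: read out[10]='P', append. Buffer now: "WPPWPPWGDPPWPPWGDPP"
  byte 11: read out[11]='W', append. Buffer now: "WPPWPPWGDPPWPPWGDPPW"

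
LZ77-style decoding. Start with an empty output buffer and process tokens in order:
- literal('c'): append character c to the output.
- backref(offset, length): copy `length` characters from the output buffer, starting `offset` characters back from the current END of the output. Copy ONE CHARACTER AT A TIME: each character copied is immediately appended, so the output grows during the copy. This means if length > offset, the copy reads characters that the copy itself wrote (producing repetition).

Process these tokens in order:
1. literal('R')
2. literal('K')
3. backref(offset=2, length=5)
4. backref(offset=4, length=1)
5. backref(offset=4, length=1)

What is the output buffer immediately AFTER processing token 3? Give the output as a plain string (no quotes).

Answer: RKRKRKR

Derivation:
Token 1: literal('R'). Output: "R"
Token 2: literal('K'). Output: "RK"
Token 3: backref(off=2, len=5) (overlapping!). Copied 'RKRKR' from pos 0. Output: "RKRKRKR"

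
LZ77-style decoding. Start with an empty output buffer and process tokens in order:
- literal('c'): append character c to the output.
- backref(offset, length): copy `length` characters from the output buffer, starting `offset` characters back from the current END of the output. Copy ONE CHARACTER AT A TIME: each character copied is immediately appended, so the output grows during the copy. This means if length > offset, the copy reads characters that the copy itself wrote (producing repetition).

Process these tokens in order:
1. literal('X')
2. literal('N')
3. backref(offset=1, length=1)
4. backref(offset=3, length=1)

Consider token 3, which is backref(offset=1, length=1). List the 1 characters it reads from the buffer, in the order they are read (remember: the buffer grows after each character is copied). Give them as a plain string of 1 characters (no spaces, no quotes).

Token 1: literal('X'). Output: "X"
Token 2: literal('N'). Output: "XN"
Token 3: backref(off=1, len=1). Buffer before: "XN" (len 2)
  byte 1: read out[1]='N', append. Buffer now: "XNN"

Answer: N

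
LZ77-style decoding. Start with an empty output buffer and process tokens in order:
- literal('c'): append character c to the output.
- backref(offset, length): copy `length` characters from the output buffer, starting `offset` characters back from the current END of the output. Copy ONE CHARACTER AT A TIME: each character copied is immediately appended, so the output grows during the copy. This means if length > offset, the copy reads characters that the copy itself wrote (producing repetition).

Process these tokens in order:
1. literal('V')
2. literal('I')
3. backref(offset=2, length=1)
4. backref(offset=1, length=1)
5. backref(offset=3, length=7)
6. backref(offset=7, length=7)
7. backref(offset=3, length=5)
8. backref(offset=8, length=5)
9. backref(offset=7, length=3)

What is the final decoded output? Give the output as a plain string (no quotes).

Token 1: literal('V'). Output: "V"
Token 2: literal('I'). Output: "VI"
Token 3: backref(off=2, len=1). Copied 'V' from pos 0. Output: "VIV"
Token 4: backref(off=1, len=1). Copied 'V' from pos 2. Output: "VIVV"
Token 5: backref(off=3, len=7) (overlapping!). Copied 'IVVIVVI' from pos 1. Output: "VIVVIVVIVVI"
Token 6: backref(off=7, len=7). Copied 'IVVIVVI' from pos 4. Output: "VIVVIVVIVVIIVVIVVI"
Token 7: backref(off=3, len=5) (overlapping!). Copied 'VVIVV' from pos 15. Output: "VIVVIVVIVVIIVVIVVIVVIVV"
Token 8: backref(off=8, len=5). Copied 'VVIVV' from pos 15. Output: "VIVVIVVIVVIIVVIVVIVVIVVVVIVV"
Token 9: backref(off=7, len=3). Copied 'VVV' from pos 21. Output: "VIVVIVVIVVIIVVIVVIVVIVVVVIVVVVV"

Answer: VIVVIVVIVVIIVVIVVIVVIVVVVIVVVVV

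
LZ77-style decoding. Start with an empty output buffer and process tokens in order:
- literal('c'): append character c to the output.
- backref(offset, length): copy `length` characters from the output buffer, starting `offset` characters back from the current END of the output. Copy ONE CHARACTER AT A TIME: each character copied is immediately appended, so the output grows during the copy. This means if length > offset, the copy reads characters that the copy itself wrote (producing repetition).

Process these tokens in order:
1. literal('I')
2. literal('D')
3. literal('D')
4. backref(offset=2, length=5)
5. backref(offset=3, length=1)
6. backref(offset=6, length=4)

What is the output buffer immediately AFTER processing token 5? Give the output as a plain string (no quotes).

Token 1: literal('I'). Output: "I"
Token 2: literal('D'). Output: "ID"
Token 3: literal('D'). Output: "IDD"
Token 4: backref(off=2, len=5) (overlapping!). Copied 'DDDDD' from pos 1. Output: "IDDDDDDD"
Token 5: backref(off=3, len=1). Copied 'D' from pos 5. Output: "IDDDDDDDD"

Answer: IDDDDDDDD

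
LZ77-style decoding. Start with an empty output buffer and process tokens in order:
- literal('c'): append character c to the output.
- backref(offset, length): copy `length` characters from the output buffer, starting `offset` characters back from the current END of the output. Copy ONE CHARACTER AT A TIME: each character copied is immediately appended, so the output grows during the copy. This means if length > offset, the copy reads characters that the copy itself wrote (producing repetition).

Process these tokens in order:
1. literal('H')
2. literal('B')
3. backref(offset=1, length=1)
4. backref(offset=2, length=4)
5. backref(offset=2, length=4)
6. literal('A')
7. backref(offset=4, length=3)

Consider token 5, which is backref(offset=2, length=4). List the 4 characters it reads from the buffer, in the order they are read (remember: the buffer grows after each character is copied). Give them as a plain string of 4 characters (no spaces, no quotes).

Token 1: literal('H'). Output: "H"
Token 2: literal('B'). Output: "HB"
Token 3: backref(off=1, len=1). Copied 'B' from pos 1. Output: "HBB"
Token 4: backref(off=2, len=4) (overlapping!). Copied 'BBBB' from pos 1. Output: "HBBBBBB"
Token 5: backref(off=2, len=4). Buffer before: "HBBBBBB" (len 7)
  byte 1: read out[5]='B', append. Buffer now: "HBBBBBBB"
  byte 2: read out[6]='B', append. Buffer now: "HBBBBBBBB"
  byte 3: read out[7]='B', append. Buffer now: "HBBBBBBBBB"
  byte 4: read out[8]='B', append. Buffer now: "HBBBBBBBBBB"

Answer: BBBB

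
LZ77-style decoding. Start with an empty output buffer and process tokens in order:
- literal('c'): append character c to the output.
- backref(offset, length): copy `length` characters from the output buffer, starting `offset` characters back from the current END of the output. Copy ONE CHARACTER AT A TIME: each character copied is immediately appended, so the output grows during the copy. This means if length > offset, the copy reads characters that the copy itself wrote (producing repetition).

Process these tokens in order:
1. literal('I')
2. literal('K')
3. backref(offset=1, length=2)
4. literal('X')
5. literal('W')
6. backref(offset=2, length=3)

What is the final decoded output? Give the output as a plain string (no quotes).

Answer: IKKKXWXWX

Derivation:
Token 1: literal('I'). Output: "I"
Token 2: literal('K'). Output: "IK"
Token 3: backref(off=1, len=2) (overlapping!). Copied 'KK' from pos 1. Output: "IKKK"
Token 4: literal('X'). Output: "IKKKX"
Token 5: literal('W'). Output: "IKKKXW"
Token 6: backref(off=2, len=3) (overlapping!). Copied 'XWX' from pos 4. Output: "IKKKXWXWX"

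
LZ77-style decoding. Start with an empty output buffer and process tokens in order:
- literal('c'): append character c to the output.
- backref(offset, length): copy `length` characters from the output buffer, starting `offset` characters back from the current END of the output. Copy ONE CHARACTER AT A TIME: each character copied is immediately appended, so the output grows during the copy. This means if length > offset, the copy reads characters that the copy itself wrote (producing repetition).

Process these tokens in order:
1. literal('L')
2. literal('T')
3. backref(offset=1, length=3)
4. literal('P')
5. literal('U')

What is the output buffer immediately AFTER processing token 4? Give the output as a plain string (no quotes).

Answer: LTTTTP

Derivation:
Token 1: literal('L'). Output: "L"
Token 2: literal('T'). Output: "LT"
Token 3: backref(off=1, len=3) (overlapping!). Copied 'TTT' from pos 1. Output: "LTTTT"
Token 4: literal('P'). Output: "LTTTTP"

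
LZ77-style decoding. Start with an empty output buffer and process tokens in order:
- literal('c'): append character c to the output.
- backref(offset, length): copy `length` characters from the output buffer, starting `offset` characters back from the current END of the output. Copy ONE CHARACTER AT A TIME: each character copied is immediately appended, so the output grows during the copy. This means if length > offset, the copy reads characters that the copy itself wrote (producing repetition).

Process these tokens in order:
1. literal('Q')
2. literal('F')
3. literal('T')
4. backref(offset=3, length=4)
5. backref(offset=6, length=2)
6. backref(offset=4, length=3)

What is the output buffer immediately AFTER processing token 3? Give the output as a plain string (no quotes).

Answer: QFT

Derivation:
Token 1: literal('Q'). Output: "Q"
Token 2: literal('F'). Output: "QF"
Token 3: literal('T'). Output: "QFT"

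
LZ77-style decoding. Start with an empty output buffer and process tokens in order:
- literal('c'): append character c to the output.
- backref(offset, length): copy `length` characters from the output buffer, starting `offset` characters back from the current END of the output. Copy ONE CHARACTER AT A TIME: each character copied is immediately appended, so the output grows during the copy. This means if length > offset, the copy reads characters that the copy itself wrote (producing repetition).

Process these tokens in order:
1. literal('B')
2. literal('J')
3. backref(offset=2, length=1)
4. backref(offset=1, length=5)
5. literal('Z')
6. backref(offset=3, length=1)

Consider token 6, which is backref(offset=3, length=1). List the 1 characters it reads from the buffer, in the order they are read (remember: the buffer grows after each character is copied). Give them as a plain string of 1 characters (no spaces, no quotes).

Answer: B

Derivation:
Token 1: literal('B'). Output: "B"
Token 2: literal('J'). Output: "BJ"
Token 3: backref(off=2, len=1). Copied 'B' from pos 0. Output: "BJB"
Token 4: backref(off=1, len=5) (overlapping!). Copied 'BBBBB' from pos 2. Output: "BJBBBBBB"
Token 5: literal('Z'). Output: "BJBBBBBBZ"
Token 6: backref(off=3, len=1). Buffer before: "BJBBBBBBZ" (len 9)
  byte 1: read out[6]='B', append. Buffer now: "BJBBBBBBZB"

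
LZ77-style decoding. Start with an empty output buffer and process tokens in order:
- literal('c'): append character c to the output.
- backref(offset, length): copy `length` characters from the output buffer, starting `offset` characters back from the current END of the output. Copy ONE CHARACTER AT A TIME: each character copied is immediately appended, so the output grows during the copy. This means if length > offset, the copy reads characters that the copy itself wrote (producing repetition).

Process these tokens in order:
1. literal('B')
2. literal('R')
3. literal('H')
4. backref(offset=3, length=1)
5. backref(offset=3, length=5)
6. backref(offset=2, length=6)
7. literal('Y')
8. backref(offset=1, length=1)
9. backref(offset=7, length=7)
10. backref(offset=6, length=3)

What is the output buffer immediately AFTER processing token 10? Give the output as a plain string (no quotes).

Token 1: literal('B'). Output: "B"
Token 2: literal('R'). Output: "BR"
Token 3: literal('H'). Output: "BRH"
Token 4: backref(off=3, len=1). Copied 'B' from pos 0. Output: "BRHB"
Token 5: backref(off=3, len=5) (overlapping!). Copied 'RHBRH' from pos 1. Output: "BRHBRHBRH"
Token 6: backref(off=2, len=6) (overlapping!). Copied 'RHRHRH' from pos 7. Output: "BRHBRHBRHRHRHRH"
Token 7: literal('Y'). Output: "BRHBRHBRHRHRHRHY"
Token 8: backref(off=1, len=1). Copied 'Y' from pos 15. Output: "BRHBRHBRHRHRHRHYY"
Token 9: backref(off=7, len=7). Copied 'HRHRHYY' from pos 10. Output: "BRHBRHBRHRHRHRHYYHRHRHYY"
Token 10: backref(off=6, len=3). Copied 'RHR' from pos 18. Output: "BRHBRHBRHRHRHRHYYHRHRHYYRHR"

Answer: BRHBRHBRHRHRHRHYYHRHRHYYRHR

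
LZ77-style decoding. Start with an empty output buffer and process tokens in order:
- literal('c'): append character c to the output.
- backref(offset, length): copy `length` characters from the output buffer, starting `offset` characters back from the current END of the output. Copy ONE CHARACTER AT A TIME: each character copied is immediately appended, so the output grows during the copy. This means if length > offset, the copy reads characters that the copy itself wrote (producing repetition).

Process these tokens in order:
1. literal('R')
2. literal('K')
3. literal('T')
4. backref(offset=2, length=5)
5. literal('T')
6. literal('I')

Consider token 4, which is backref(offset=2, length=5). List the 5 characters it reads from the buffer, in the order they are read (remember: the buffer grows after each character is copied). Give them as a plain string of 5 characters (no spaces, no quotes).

Token 1: literal('R'). Output: "R"
Token 2: literal('K'). Output: "RK"
Token 3: literal('T'). Output: "RKT"
Token 4: backref(off=2, len=5). Buffer before: "RKT" (len 3)
  byte 1: read out[1]='K', append. Buffer now: "RKTK"
  byte 2: read out[2]='T', append. Buffer now: "RKTKT"
  byte 3: read out[3]='K', append. Buffer now: "RKTKTK"
  byte 4: read out[4]='T', append. Buffer now: "RKTKTKT"
  byte 5: read out[5]='K', append. Buffer now: "RKTKTKTK"

Answer: KTKTK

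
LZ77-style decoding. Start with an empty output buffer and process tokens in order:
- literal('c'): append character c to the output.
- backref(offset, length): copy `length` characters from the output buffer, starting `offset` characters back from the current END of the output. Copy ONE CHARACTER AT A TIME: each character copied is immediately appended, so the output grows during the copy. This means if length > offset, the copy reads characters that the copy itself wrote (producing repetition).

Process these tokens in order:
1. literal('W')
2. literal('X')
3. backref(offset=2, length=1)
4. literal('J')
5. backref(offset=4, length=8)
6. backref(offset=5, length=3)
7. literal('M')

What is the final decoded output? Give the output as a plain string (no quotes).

Answer: WXWJWXWJWXWJJWXM

Derivation:
Token 1: literal('W'). Output: "W"
Token 2: literal('X'). Output: "WX"
Token 3: backref(off=2, len=1). Copied 'W' from pos 0. Output: "WXW"
Token 4: literal('J'). Output: "WXWJ"
Token 5: backref(off=4, len=8) (overlapping!). Copied 'WXWJWXWJ' from pos 0. Output: "WXWJWXWJWXWJ"
Token 6: backref(off=5, len=3). Copied 'JWX' from pos 7. Output: "WXWJWXWJWXWJJWX"
Token 7: literal('M'). Output: "WXWJWXWJWXWJJWXM"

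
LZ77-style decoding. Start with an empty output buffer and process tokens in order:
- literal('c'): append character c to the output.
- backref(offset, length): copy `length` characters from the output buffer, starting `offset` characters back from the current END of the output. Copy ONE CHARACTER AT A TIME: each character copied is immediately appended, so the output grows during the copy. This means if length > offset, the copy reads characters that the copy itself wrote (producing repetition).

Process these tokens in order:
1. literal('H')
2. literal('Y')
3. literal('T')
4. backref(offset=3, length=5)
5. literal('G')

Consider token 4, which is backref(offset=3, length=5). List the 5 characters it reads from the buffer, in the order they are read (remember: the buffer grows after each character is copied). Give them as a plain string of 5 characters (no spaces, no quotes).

Answer: HYTHY

Derivation:
Token 1: literal('H'). Output: "H"
Token 2: literal('Y'). Output: "HY"
Token 3: literal('T'). Output: "HYT"
Token 4: backref(off=3, len=5). Buffer before: "HYT" (len 3)
  byte 1: read out[0]='H', append. Buffer now: "HYTH"
  byte 2: read out[1]='Y', append. Buffer now: "HYTHY"
  byte 3: read out[2]='T', append. Buffer now: "HYTHYT"
  byte 4: read out[3]='H', append. Buffer now: "HYTHYTH"
  byte 5: read out[4]='Y', append. Buffer now: "HYTHYTHY"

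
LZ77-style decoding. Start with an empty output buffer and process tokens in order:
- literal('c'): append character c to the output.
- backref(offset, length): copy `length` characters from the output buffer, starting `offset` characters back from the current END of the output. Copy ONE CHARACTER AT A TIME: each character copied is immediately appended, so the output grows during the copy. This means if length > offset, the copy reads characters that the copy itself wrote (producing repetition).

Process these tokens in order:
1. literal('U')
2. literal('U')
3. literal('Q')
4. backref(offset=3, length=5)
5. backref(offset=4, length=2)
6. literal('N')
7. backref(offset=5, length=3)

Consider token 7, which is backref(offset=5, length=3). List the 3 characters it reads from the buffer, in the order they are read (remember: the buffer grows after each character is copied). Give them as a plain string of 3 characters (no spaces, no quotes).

Answer: UUU

Derivation:
Token 1: literal('U'). Output: "U"
Token 2: literal('U'). Output: "UU"
Token 3: literal('Q'). Output: "UUQ"
Token 4: backref(off=3, len=5) (overlapping!). Copied 'UUQUU' from pos 0. Output: "UUQUUQUU"
Token 5: backref(off=4, len=2). Copied 'UQ' from pos 4. Output: "UUQUUQUUUQ"
Token 6: literal('N'). Output: "UUQUUQUUUQN"
Token 7: backref(off=5, len=3). Buffer before: "UUQUUQUUUQN" (len 11)
  byte 1: read out[6]='U', append. Buffer now: "UUQUUQUUUQNU"
  byte 2: read out[7]='U', append. Buffer now: "UUQUUQUUUQNUU"
  byte 3: read out[8]='U', append. Buffer now: "UUQUUQUUUQNUUU"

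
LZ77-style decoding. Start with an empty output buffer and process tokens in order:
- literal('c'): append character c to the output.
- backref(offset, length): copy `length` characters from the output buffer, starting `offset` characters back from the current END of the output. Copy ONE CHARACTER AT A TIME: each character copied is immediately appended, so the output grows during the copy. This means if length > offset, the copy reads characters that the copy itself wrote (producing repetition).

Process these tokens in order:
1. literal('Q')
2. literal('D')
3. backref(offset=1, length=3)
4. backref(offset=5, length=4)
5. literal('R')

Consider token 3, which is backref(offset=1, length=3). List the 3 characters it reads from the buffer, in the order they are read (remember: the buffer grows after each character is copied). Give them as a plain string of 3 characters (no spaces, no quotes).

Token 1: literal('Q'). Output: "Q"
Token 2: literal('D'). Output: "QD"
Token 3: backref(off=1, len=3). Buffer before: "QD" (len 2)
  byte 1: read out[1]='D', append. Buffer now: "QDD"
  byte 2: read out[2]='D', append. Buffer now: "QDDD"
  byte 3: read out[3]='D', append. Buffer now: "QDDDD"

Answer: DDD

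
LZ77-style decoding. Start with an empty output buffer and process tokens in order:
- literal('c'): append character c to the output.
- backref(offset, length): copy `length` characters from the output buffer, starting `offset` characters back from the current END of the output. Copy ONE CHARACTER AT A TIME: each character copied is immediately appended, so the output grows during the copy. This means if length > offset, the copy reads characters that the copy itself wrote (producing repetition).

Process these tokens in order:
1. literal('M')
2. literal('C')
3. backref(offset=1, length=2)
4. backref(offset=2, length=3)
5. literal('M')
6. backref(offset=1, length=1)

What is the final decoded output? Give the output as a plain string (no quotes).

Answer: MCCCCCCMM

Derivation:
Token 1: literal('M'). Output: "M"
Token 2: literal('C'). Output: "MC"
Token 3: backref(off=1, len=2) (overlapping!). Copied 'CC' from pos 1. Output: "MCCC"
Token 4: backref(off=2, len=3) (overlapping!). Copied 'CCC' from pos 2. Output: "MCCCCCC"
Token 5: literal('M'). Output: "MCCCCCCM"
Token 6: backref(off=1, len=1). Copied 'M' from pos 7. Output: "MCCCCCCMM"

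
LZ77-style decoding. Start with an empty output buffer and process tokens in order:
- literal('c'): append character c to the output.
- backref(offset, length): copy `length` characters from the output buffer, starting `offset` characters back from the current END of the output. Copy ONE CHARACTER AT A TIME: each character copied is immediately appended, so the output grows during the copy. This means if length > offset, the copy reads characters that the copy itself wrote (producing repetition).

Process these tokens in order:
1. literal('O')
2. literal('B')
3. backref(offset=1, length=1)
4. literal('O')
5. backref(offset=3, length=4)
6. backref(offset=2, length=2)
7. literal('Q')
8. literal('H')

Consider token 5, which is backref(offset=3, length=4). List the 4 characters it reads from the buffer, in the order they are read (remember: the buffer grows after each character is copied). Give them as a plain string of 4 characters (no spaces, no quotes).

Answer: BBOB

Derivation:
Token 1: literal('O'). Output: "O"
Token 2: literal('B'). Output: "OB"
Token 3: backref(off=1, len=1). Copied 'B' from pos 1. Output: "OBB"
Token 4: literal('O'). Output: "OBBO"
Token 5: backref(off=3, len=4). Buffer before: "OBBO" (len 4)
  byte 1: read out[1]='B', append. Buffer now: "OBBOB"
  byte 2: read out[2]='B', append. Buffer now: "OBBOBB"
  byte 3: read out[3]='O', append. Buffer now: "OBBOBBO"
  byte 4: read out[4]='B', append. Buffer now: "OBBOBBOB"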